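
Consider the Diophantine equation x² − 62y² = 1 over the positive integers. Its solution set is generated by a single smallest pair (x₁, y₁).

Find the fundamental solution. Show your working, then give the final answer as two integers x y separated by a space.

63 8

d=62: √d = [7; 1,6,1,14] (ℓ=4, even), read p_3/q_3
a_0=7:  p_0=7·1+0=7,  q_0=7·0+1=1
a_1=1:  p_1=1·7+1=8,  q_1=1·1+0=1
a_2=6:  p_2=6·8+7=55,  q_2=6·1+1=7
a_3=1:  p_3=1·55+8=63,  q_3=1·7+1=8
fundamental: x₁=63, y₁=8  (since 3969 − 62·64 = 1)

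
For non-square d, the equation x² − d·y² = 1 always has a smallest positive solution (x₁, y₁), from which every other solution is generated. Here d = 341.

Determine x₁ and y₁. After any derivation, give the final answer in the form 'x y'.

√341 → a₀=18, period (2,6,1,8,2,…,6,2,36); ℓ=14 even so k=13
step 0: (18, 1)  from 18·(1,0) + (0,1)
…
step 4: (2456, 133)  from 8·(277,15) + (240,13)
…
step 8: (28124, 1523)  from 1·(20479,1109) + (7645,414)
…
step 12: (4953942, 268271)  from 6·(718667,38918) + (641940,34763)
step 13: (10626551, 575460)  from 2·(4953942,268271) + (718667,38918)
→ (10626551, 575460).  Check: 10626551²=112923586155601, 341·575460²=112923586155600, difference 1.

10626551 575460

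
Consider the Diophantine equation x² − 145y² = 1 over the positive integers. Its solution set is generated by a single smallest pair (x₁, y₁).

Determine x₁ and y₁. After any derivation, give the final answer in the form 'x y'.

√145 = [12; 24, …], period ℓ=1 (odd) → k=1
k=0  a_k=12  p_k/q_k = 12/1
k=1  a_k=24  p_k/q_k = 289/24
fundamental: x₁=289, y₁=24  (since 83521 − 145·576 = 1)

289 24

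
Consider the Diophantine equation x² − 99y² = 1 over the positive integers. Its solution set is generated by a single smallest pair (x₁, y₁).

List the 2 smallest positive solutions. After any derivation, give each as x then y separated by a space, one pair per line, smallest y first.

√99 = [9; 1,18, …], period ℓ=2 (even) → k=1
a_0=9:  p_0=9·1+0=9,  q_0=9·0+1=1
a_1=1:  p_1=1·9+1=10,  q_1=1·1+0=1
fundamental: x₁=10, y₁=1  (since 100 − 99·1 = 1)
n=2: (10,1)∘(10,1) = (10·10+99·1·1, 10·1+1·10) = (199,20)

10 1
199 20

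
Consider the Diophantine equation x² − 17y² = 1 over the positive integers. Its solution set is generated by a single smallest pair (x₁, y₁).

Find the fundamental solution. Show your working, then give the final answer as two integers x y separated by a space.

√17 → a₀=4, period (8); ℓ=1 odd so k=1
step 0: (4, 1)  from 4·(1,0) + (0,1)
step 1: (33, 8)  from 8·(4,1) + (1,0)
fundamental: x₁=33, y₁=8  (since 1089 − 17·64 = 1)

33 8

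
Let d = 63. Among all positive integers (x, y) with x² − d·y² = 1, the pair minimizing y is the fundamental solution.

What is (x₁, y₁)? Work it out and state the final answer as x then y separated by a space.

√63 → a₀=7, period (1,14); ℓ=2 even so k=1
step 0: (7, 1)  from 7·(1,0) + (0,1)
step 1: (8, 1)  from 1·(7,1) + (1,0)
(x₁, y₁) = (8, 1);  8² − 63·1² = 1 ✓

8 1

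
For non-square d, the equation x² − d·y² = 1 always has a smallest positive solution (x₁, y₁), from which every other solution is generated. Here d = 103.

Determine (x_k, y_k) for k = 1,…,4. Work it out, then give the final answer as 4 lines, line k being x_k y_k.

227528 22419
103537981567 10201900464
47115579739725224 4642436017523565
21440227253936863550977 2112568364380001494176

[10; 6,1,2,1,1,9,1,1,2,1,6,20] for √103; ℓ=12 ⇒ convergent index 11
a_0=10:  p_0=10·1+0=10,  q_0=10·0+1=1
a_1=6:  p_1=6·10+1=61,  q_1=6·1+0=6
a_2=1:  p_2=1·61+10=71,  q_2=1·6+1=7
a_3=2:  p_3=2·71+61=203,  q_3=2·7+6=20
a_4=1:  p_4=1·203+71=274,  q_4=1·20+7=27
…
a_6=9:  p_6=9·477+274=4567,  q_6=9·47+27=450
…
a_10=1:  p_10=1·24266+9611=33877,  q_10=1·2391+947=3338
a_11=6:  p_11=6·33877+24266=227528,  q_11=6·3338+2391=22419
(x₁, y₁) = (227528, 22419);  227528² − 103·22419² = 1 ✓
n=2: (227528,22419)∘(227528,22419) = (227528·227528+103·22419·22419, 227528·22419+22419·227528) = (103537981567,10201900464)
n=3: (103537981567,10201900464)∘(227528,22419) = (227528·103537981567+103·22419·10201900464, 227528·10201900464+22419·103537981567) = (47115579739725224,4642436017523565)
n=4: (47115579739725224,4642436017523565)∘(227528,22419) = (227528·47115579739725224+103·22419·4642436017523565, 227528·4642436017523565+22419·47115579739725224) = (21440227253936863550977,2112568364380001494176)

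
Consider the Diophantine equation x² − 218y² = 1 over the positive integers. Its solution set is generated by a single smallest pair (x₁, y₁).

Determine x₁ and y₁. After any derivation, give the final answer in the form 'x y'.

d=218: √d = [14; 1,3,3,1,28] (ℓ=5, odd), read p_9/q_9
k=0  a_k=14  p_k/q_k = 14/1
k=1  a_k=1  p_k/q_k = 15/1
k=2  a_k=3  p_k/q_k = 59/4
k=3  a_k=3  p_k/q_k = 192/13
k=4  a_k=1  p_k/q_k = 251/17
k=5  a_k=28  p_k/q_k = 7220/489
…
k=7  a_k=3  p_k/q_k = 29633/2007
k=8  a_k=3  p_k/q_k = 96370/6527
k=9  a_k=1  p_k/q_k = 126003/8534
fundamental: x₁=126003, y₁=8534  (since 15876756009 − 218·72829156 = 1)

126003 8534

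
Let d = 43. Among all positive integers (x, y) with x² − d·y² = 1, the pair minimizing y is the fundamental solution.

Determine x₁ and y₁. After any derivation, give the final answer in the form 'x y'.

3482 531

√43 = [6; 1,1,3,1,5,1,3,1,1,12, …], period ℓ=10 (even) → k=9
a_0=6:  p_0=6·1+0=6,  q_0=6·0+1=1
a_1=1:  p_1=1·6+1=7,  q_1=1·1+0=1
…
a_8=1:  p_8=1·1541+400=1941,  q_8=1·235+61=296
a_9=1:  p_9=1·1941+1541=3482,  q_9=1·296+235=531
fundamental: x₁=3482, y₁=531  (since 12124324 − 43·281961 = 1)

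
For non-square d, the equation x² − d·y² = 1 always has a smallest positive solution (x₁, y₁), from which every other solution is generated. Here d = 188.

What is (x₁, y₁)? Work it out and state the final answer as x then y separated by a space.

√188 = [13; 1,2,2,6,2,2,1,26, …], period ℓ=8 (even) → k=7
a_0=13:  p_0=13·1+0=13,  q_0=13·0+1=1
a_1=1:  p_1=1·13+1=14,  q_1=1·1+0=1
…
a_5=2:  p_5=2·617+96=1330,  q_5=2·45+7=97
a_6=2:  p_6=2·1330+617=3277,  q_6=2·97+45=239
a_7=1:  p_7=1·3277+1330=4607,  q_7=1·239+97=336
→ (4607, 336).  Check: 4607²=21224449, 188·336²=21224448, difference 1.

4607 336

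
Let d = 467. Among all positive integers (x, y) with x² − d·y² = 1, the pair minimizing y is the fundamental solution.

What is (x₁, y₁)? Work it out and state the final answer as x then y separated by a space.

1625626 75225

[21; 1,1,1,1,3,…,1,1,42] for √467; ℓ=14 ⇒ convergent index 13
a_0=21:  p_0=21·1+0=21,  q_0=21·0+1=1
…
a_2=1:  p_2=1·22+21=43,  q_2=1·1+1=2
…
a_4=1:  p_4=1·65+43=108,  q_4=1·3+2=5
a_5=3:  p_5=3·108+65=389,  q_5=3·5+3=18
a_6=3:  p_6=3·389+108=1275,  q_6=3·18+5=59
a_7=21:  p_7=21·1275+389=27164,  q_7=21·59+18=1257
…
a_10=1:  p_10=1·275465+82767=358232,  q_10=1·12747+3830=16577
a_11=1:  p_11=1·358232+275465=633697,  q_11=1·16577+12747=29324
a_12=1:  p_12=1·633697+358232=991929,  q_12=1·29324+16577=45901
a_13=1:  p_13=1·991929+633697=1625626,  q_13=1·45901+29324=75225
fundamental: x₁=1625626, y₁=75225  (since 2642659891876 − 467·5658800625 = 1)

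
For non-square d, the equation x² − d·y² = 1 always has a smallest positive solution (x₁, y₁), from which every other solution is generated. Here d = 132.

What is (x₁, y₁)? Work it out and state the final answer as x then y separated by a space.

23 2

[11; 2,22] for √132; ℓ=2 ⇒ convergent index 1
a_0=11:  p_0=11·1+0=11,  q_0=11·0+1=1
a_1=2:  p_1=2·11+1=23,  q_1=2·1+0=2
(x₁, y₁) = (23, 2);  23² − 132·2² = 1 ✓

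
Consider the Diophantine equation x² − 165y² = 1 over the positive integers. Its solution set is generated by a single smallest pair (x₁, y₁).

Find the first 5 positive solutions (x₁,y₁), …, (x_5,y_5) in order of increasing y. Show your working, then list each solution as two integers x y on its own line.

1079 84
2328481 181272
5024860919 391184892
10843647534721 844176815664
23400586355066999 1821733177018020

[12; 1,5,2,5,1,24] for √165; ℓ=6 ⇒ convergent index 5
k=0  a_k=12  p_k/q_k = 12/1
…
k=3  a_k=2  p_k/q_k = 167/13
k=4  a_k=5  p_k/q_k = 912/71
k=5  a_k=1  p_k/q_k = 1079/84
fundamental: x₁=1079, y₁=84  (since 1164241 − 165·7056 = 1)
k=2:  x_2 = 1079·1079+165·84·84 = 2328481,  y_2 = 1079·84+84·1079 = 181272
k=3:  x_3 = 1079·2328481+165·84·181272 = 5024860919,  y_3 = 1079·181272+84·2328481 = 391184892
k=4:  x_4 = 1079·5024860919+165·84·391184892 = 10843647534721,  y_4 = 1079·391184892+84·5024860919 = 844176815664
k=5:  x_5 = 1079·10843647534721+165·84·844176815664 = 23400586355066999,  y_5 = 1079·844176815664+84·10843647534721 = 1821733177018020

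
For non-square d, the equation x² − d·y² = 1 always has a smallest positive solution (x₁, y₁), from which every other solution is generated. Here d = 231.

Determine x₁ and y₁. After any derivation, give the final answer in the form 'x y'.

76 5

√231 = [15; 5,30, …], period ℓ=2 (even) → k=1
a_0=15:  p_0=15·1+0=15,  q_0=15·0+1=1
a_1=5:  p_1=5·15+1=76,  q_1=5·1+0=5
(x₁, y₁) = (76, 5);  76² − 231·5² = 1 ✓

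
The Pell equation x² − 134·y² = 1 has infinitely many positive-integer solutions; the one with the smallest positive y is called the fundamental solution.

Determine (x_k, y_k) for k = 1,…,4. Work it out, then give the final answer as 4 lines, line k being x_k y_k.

145925 12606
42588211249 3679061100
12429369452874725 1073733982022394
3627511474778900280001 313369262649556627800

√134 → a₀=11, period (1,1,2,1,3,…,1,1,22); ℓ=14 even so k=13
a_0=11:  p_0=11·1+0=11,  q_0=11·0+1=1
a_1=1:  p_1=1·11+1=12,  q_1=1·1+0=1
a_2=1:  p_2=1·12+11=23,  q_2=1·1+1=2
a_3=2:  p_3=2·23+12=58,  q_3=2·2+1=5
a_4=1:  p_4=1·58+23=81,  q_4=1·5+2=7
a_5=3:  p_5=3·81+58=301,  q_5=3·7+5=26
…
a_7=10:  p_7=10·382+301=4121,  q_7=10·33+26=356
a_8=1:  p_8=1·4121+382=4503,  q_8=1·356+33=389
a_9=3:  p_9=3·4503+4121=17630,  q_9=3·389+356=1523
a_10=1:  p_10=1·17630+4503=22133,  q_10=1·1523+389=1912
…
a_12=1:  p_12=1·61896+22133=84029,  q_12=1·5347+1912=7259
a_13=1:  p_13=1·84029+61896=145925,  q_13=1·7259+5347=12606
→ (145925, 12606).  Check: 145925²=21294105625, 134·12606²=21294105624, difference 1.
n=2: (145925,12606)∘(145925,12606) = (145925·145925+134·12606·12606, 145925·12606+12606·145925) = (42588211249,3679061100)
n=3: (42588211249,3679061100)∘(145925,12606) = (145925·42588211249+134·12606·3679061100, 145925·3679061100+12606·42588211249) = (12429369452874725,1073733982022394)
n=4: (12429369452874725,1073733982022394)∘(145925,12606) = (145925·12429369452874725+134·12606·1073733982022394, 145925·1073733982022394+12606·12429369452874725) = (3627511474778900280001,313369262649556627800)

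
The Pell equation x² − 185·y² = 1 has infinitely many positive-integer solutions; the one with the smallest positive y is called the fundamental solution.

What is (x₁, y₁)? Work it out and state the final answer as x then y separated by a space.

d=185: √d = [13; 1,1,1,1,26] (ℓ=5, odd), read p_9/q_9
k=0  a_k=13  p_k/q_k = 13/1
k=1  a_k=1  p_k/q_k = 14/1
k=2  a_k=1  p_k/q_k = 27/2
k=3  a_k=1  p_k/q_k = 41/3
k=4  a_k=1  p_k/q_k = 68/5
k=5  a_k=26  p_k/q_k = 1809/133
…
k=7  a_k=1  p_k/q_k = 3686/271
k=8  a_k=1  p_k/q_k = 5563/409
k=9  a_k=1  p_k/q_k = 9249/680
→ (9249, 680).  Check: 9249²=85544001, 185·680²=85544000, difference 1.

9249 680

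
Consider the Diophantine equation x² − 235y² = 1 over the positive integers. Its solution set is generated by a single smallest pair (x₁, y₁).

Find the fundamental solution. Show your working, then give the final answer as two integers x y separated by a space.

√235 = [15; 3,30, …], period ℓ=2 (even) → k=1
k=0  a_k=15  p_k/q_k = 15/1
k=1  a_k=3  p_k/q_k = 46/3
(x₁, y₁) = (46, 3);  46² − 235·3² = 1 ✓

46 3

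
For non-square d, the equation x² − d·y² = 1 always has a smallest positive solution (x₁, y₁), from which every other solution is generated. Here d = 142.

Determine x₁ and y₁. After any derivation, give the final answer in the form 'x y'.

d=142: √d = [11; 1,10,1,22] (ℓ=4, even), read p_3/q_3
step 0: (11, 1)  from 11·(1,0) + (0,1)
step 1: (12, 1)  from 1·(11,1) + (1,0)
step 2: (131, 11)  from 10·(12,1) + (11,1)
step 3: (143, 12)  from 1·(131,11) + (12,1)
(x₁, y₁) = (143, 12);  143² − 142·12² = 1 ✓

143 12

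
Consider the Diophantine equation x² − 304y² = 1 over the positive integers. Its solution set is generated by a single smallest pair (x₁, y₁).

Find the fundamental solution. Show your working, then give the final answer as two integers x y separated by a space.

57799 3315

d=304: √d = [17; 2,3,2,1,1,1,1,1,2,3,2,34] (ℓ=12, even), read p_11/q_11
i=0: a=17 ⇒ p=17, q=1
i=1: a=2 ⇒ p=35, q=2
i=2: a=3 ⇒ p=122, q=7
…
i=5: a=1 ⇒ p=680, q=39
…
i=7: a=1 ⇒ p=1761, q=101
…
i=9: a=2 ⇒ p=7445, q=427
i=10: a=3 ⇒ p=25177, q=1444
i=11: a=2 ⇒ p=57799, q=3315
(x₁, y₁) = (57799, 3315);  57799² − 304·3315² = 1 ✓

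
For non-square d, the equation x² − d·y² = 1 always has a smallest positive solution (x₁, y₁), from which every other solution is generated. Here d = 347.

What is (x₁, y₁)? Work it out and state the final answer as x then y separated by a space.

641602 34443

[18; 1,1,1,2,4,…,1,1,36] for √347; ℓ=14 ⇒ convergent index 13
k=0  a_k=18  p_k/q_k = 18/1
k=1  a_k=1  p_k/q_k = 19/1
k=2  a_k=1  p_k/q_k = 37/2
k=3  a_k=1  p_k/q_k = 56/3
k=4  a_k=2  p_k/q_k = 149/8
…
k=6  a_k=1  p_k/q_k = 801/43
k=7  a_k=17  p_k/q_k = 14269/766
k=8  a_k=1  p_k/q_k = 15070/809
…
k=10  a_k=2  p_k/q_k = 164168/8813
…
k=12  a_k=1  p_k/q_k = 402885/21628
k=13  a_k=1  p_k/q_k = 641602/34443
(x₁, y₁) = (641602, 34443);  641602² − 347·34443² = 1 ✓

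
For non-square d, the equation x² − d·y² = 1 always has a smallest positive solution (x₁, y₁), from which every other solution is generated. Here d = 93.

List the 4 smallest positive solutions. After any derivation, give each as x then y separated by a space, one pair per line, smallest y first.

√93 → a₀=9, period (1,1,1,4,6,4,1,1,1,18); ℓ=10 even so k=9
i=0: a=9 ⇒ p=9, q=1
i=1: a=1 ⇒ p=10, q=1
…
i=6: a=4 ⇒ p=3491, q=362
…
i=8: a=1 ⇒ p=7821, q=811
i=9: a=1 ⇒ p=12151, q=1260
→ (12151, 1260).  Check: 12151²=147646801, 93·1260²=147646800, difference 1.
(x_2, y_2) = (12151·12151 + 93·1260·1260, 12151·1260 + 1260·12151) = (295293601, 30620520)
(x_3, y_3) = (12151·295293601 + 93·1260·30620520, 12151·30620520 + 1260·295293601) = (7176225079351, 744139875780)
(x_4, y_4) = (12151·7176225079351 + 93·1260·744139875780, 12151·744139875780 + 1260·7176225079351) = (174396621583094401, 18084087230585040)

12151 1260
295293601 30620520
7176225079351 744139875780
174396621583094401 18084087230585040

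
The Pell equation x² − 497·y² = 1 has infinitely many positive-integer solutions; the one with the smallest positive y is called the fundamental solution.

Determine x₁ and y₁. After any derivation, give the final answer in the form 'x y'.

d=497: √d = [22; 3,2,2,5,6,5,2,2,3,44] (ℓ=10, even), read p_9/q_9
k=0  a_k=22  p_k/q_k = 22/1
k=1  a_k=3  p_k/q_k = 67/3
k=2  a_k=2  p_k/q_k = 156/7
k=3  a_k=2  p_k/q_k = 379/17
…
k=5  a_k=6  p_k/q_k = 12685/569
…
k=8  a_k=2  p_k/q_k = 352750/15823
k=9  a_k=3  p_k/q_k = 1201887/53912
(x₁, y₁) = (1201887, 53912);  1201887² − 497·53912² = 1 ✓

1201887 53912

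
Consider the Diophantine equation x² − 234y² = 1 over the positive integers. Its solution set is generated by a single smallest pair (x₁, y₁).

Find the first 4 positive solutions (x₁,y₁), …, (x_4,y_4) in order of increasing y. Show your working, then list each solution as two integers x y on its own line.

5201 340
54100801 3536680
562756526801 36788545020
5853793337683201 382674441761360

[15; 3,2,1,2,1,2,3,30] for √234; ℓ=8 ⇒ convergent index 7
step 0: (15, 1)  from 15·(1,0) + (0,1)
step 1: (46, 3)  from 3·(15,1) + (1,0)
…
step 3: (153, 10)  from 1·(107,7) + (46,3)
step 4: (413, 27)  from 2·(153,10) + (107,7)
…
step 6: (1545, 101)  from 2·(566,37) + (413,27)
step 7: (5201, 340)  from 3·(1545,101) + (566,37)
→ (5201, 340).  Check: 5201²=27050401, 234·340²=27050400, difference 1.
n=2: (5201,340)∘(5201,340) = (5201·5201+234·340·340, 5201·340+340·5201) = (54100801,3536680)
n=3: (54100801,3536680)∘(5201,340) = (5201·54100801+234·340·3536680, 5201·3536680+340·54100801) = (562756526801,36788545020)
n=4: (562756526801,36788545020)∘(5201,340) = (5201·562756526801+234·340·36788545020, 5201·36788545020+340·562756526801) = (5853793337683201,382674441761360)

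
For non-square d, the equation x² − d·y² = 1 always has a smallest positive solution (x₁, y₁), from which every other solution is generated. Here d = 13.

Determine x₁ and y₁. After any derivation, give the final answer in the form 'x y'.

√13 = [3; 1,1,1,1,6, …], period ℓ=5 (odd) → k=9
i=0: a=3 ⇒ p=3, q=1
i=1: a=1 ⇒ p=4, q=1
i=2: a=1 ⇒ p=7, q=2
i=3: a=1 ⇒ p=11, q=3
i=4: a=1 ⇒ p=18, q=5
…
i=8: a=1 ⇒ p=393, q=109
i=9: a=1 ⇒ p=649, q=180
(x₁, y₁) = (649, 180);  649² − 13·180² = 1 ✓

649 180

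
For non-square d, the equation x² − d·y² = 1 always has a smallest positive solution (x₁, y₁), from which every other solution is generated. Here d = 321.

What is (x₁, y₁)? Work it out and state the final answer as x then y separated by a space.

215 12

[17; 1,10,1,34] for √321; ℓ=4 ⇒ convergent index 3
a_0=17:  p_0=17·1+0=17,  q_0=17·0+1=1
…
a_2=10:  p_2=10·18+17=197,  q_2=10·1+1=11
a_3=1:  p_3=1·197+18=215,  q_3=1·11+1=12
fundamental: x₁=215, y₁=12  (since 46225 − 321·144 = 1)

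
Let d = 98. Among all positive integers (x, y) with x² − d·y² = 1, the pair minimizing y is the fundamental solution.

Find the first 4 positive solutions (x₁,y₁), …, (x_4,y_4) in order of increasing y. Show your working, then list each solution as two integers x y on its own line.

√98 → a₀=9, period (1,8,1,18); ℓ=4 even so k=3
a_0=9:  p_0=9·1+0=9,  q_0=9·0+1=1
a_1=1:  p_1=1·9+1=10,  q_1=1·1+0=1
a_2=8:  p_2=8·10+9=89,  q_2=8·1+1=9
a_3=1:  p_3=1·89+10=99,  q_3=1·9+1=10
(x₁, y₁) = (99, 10);  99² − 98·10² = 1 ✓
(x_2, y_2) = (99·99 + 98·10·10, 99·10 + 10·99) = (19601, 1980)
(x_3, y_3) = (99·19601 + 98·10·1980, 99·1980 + 10·19601) = (3880899, 392030)
(x_4, y_4) = (99·3880899 + 98·10·392030, 99·392030 + 10·3880899) = (768398401, 77619960)

99 10
19601 1980
3880899 392030
768398401 77619960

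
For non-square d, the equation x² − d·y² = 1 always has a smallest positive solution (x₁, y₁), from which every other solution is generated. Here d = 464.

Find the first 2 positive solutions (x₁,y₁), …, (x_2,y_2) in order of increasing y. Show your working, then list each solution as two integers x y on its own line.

√464 = [21; 1,1,5,1,1,1,5,1,1,42, …], period ℓ=10 (even) → k=9
step 0: (21, 1)  from 21·(1,0) + (0,1)
…
step 3: (237, 11)  from 5·(43,2) + (22,1)
…
step 8: (5299, 246)  from 1·(4502,209) + (797,37)
step 9: (9801, 455)  from 1·(5299,246) + (4502,209)
fundamental: x₁=9801, y₁=455  (since 96059601 − 464·207025 = 1)
(x_2, y_2) = (9801·9801 + 464·455·455, 9801·455 + 455·9801) = (192119201, 8918910)

9801 455
192119201 8918910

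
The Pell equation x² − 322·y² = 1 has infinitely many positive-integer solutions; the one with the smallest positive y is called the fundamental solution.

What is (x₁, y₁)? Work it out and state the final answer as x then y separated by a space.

[17; 1,16,1,34] for √322; ℓ=4 ⇒ convergent index 3
k=0  a_k=17  p_k/q_k = 17/1
…
k=2  a_k=16  p_k/q_k = 305/17
k=3  a_k=1  p_k/q_k = 323/18
fundamental: x₁=323, y₁=18  (since 104329 − 322·324 = 1)

323 18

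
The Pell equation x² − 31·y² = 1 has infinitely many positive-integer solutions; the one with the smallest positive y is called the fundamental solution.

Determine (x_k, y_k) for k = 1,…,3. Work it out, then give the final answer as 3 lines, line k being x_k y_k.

d=31: √d = [5; 1,1,3,5,3,1,1,10] (ℓ=8, even), read p_7/q_7
step 0: (5, 1)  from 5·(1,0) + (0,1)
step 1: (6, 1)  from 1·(5,1) + (1,0)
step 2: (11, 2)  from 1·(6,1) + (5,1)
…
step 4: (206, 37)  from 5·(39,7) + (11,2)
step 5: (657, 118)  from 3·(206,37) + (39,7)
step 6: (863, 155)  from 1·(657,118) + (206,37)
step 7: (1520, 273)  from 1·(863,155) + (657,118)
→ (1520, 273).  Check: 1520²=2310400, 31·273²=2310399, difference 1.
(1520+273√31)^2 = 4620799 + 829920√31
(1520+273√31)^3 = 14047227440 + 2522956527√31

1520 273
4620799 829920
14047227440 2522956527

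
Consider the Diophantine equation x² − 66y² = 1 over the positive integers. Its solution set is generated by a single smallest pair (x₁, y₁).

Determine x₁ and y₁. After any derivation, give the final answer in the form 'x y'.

[8; 8,16] for √66; ℓ=2 ⇒ convergent index 1
step 0: (8, 1)  from 8·(1,0) + (0,1)
step 1: (65, 8)  from 8·(8,1) + (1,0)
fundamental: x₁=65, y₁=8  (since 4225 − 66·64 = 1)

65 8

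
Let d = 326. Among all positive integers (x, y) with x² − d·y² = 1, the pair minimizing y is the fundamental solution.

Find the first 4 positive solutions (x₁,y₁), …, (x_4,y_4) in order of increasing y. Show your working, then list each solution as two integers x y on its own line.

√326 = [18; 18,36, …], period ℓ=2 (even) → k=1
a_0=18:  p_0=18·1+0=18,  q_0=18·0+1=1
a_1=18:  p_1=18·18+1=325,  q_1=18·1+0=18
fundamental: x₁=325, y₁=18  (since 105625 − 326·324 = 1)
k=2:  x_2 = 325·325+326·18·18 = 211249,  y_2 = 325·18+18·325 = 11700
k=3:  x_3 = 325·211249+326·18·11700 = 137311525,  y_3 = 325·11700+18·211249 = 7604982
k=4:  x_4 = 325·137311525+326·18·7604982 = 89252280001,  y_4 = 325·7604982+18·137311525 = 4943226600

325 18
211249 11700
137311525 7604982
89252280001 4943226600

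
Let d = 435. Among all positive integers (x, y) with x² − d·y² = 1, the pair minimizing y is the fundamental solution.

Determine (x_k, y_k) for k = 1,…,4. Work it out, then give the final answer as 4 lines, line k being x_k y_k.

146 7
42631 2044
12448106 596841
3634804321 174275528

d=435: √d = [20; 1,5,1,40] (ℓ=4, even), read p_3/q_3
i=0: a=20 ⇒ p=20, q=1
i=1: a=1 ⇒ p=21, q=1
i=2: a=5 ⇒ p=125, q=6
i=3: a=1 ⇒ p=146, q=7
fundamental: x₁=146, y₁=7  (since 21316 − 435·49 = 1)
(146+7√435)^2 = 42631 + 2044√435
(146+7√435)^3 = 12448106 + 596841√435
(146+7√435)^4 = 3634804321 + 174275528√435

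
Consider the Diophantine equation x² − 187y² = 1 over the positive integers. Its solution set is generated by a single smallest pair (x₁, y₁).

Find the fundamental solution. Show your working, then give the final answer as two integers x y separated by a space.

1682 123

[13; 1,2,13,2,1,26] for √187; ℓ=6 ⇒ convergent index 5
step 0: (13, 1)  from 13·(1,0) + (0,1)
…
step 2: (41, 3)  from 2·(14,1) + (13,1)
step 3: (547, 40)  from 13·(41,3) + (14,1)
step 4: (1135, 83)  from 2·(547,40) + (41,3)
step 5: (1682, 123)  from 1·(1135,83) + (547,40)
(x₁, y₁) = (1682, 123);  1682² − 187·123² = 1 ✓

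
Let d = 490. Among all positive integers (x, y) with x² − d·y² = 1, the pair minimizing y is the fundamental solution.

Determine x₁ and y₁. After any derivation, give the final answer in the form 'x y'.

1039681 46968

[22; 7,2,1,4,4,4,1,2,7,44] for √490; ℓ=10 ⇒ convergent index 9
k=0  a_k=22  p_k/q_k = 22/1
…
k=3  a_k=1  p_k/q_k = 487/22
k=4  a_k=4  p_k/q_k = 2280/103
k=5  a_k=4  p_k/q_k = 9607/434
k=6  a_k=4  p_k/q_k = 40708/1839
…
k=8  a_k=2  p_k/q_k = 141338/6385
k=9  a_k=7  p_k/q_k = 1039681/46968
→ (1039681, 46968).  Check: 1039681²=1080936581761, 490·46968²=1080936581760, difference 1.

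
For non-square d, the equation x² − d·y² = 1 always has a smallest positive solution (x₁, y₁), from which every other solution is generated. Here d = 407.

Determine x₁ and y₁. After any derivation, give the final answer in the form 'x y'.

2663 132

√407 → a₀=20, period (5,1,2,1,5,40); ℓ=6 even so k=5
step 0: (20, 1)  from 20·(1,0) + (0,1)
…
step 2: (121, 6)  from 1·(101,5) + (20,1)
step 3: (343, 17)  from 2·(121,6) + (101,5)
step 4: (464, 23)  from 1·(343,17) + (121,6)
step 5: (2663, 132)  from 5·(464,23) + (343,17)
fundamental: x₁=2663, y₁=132  (since 7091569 − 407·17424 = 1)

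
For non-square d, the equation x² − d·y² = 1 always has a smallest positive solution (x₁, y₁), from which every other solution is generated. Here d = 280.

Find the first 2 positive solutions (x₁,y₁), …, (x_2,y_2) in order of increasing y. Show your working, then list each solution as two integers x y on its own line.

[16; 1,2,1,2,1,32] for √280; ℓ=6 ⇒ convergent index 5
a_0=16:  p_0=16·1+0=16,  q_0=16·0+1=1
a_1=1:  p_1=1·16+1=17,  q_1=1·1+0=1
a_2=2:  p_2=2·17+16=50,  q_2=2·1+1=3
a_3=1:  p_3=1·50+17=67,  q_3=1·3+1=4
a_4=2:  p_4=2·67+50=184,  q_4=2·4+3=11
a_5=1:  p_5=1·184+67=251,  q_5=1·11+4=15
→ (251, 15).  Check: 251²=63001, 280·15²=63000, difference 1.
(251+15√280)^2 = 126001 + 7530√280

251 15
126001 7530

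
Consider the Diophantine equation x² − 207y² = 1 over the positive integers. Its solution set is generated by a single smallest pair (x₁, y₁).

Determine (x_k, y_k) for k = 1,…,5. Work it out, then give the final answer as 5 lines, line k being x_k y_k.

√207 → a₀=14, period (2,1,1,2,1,1,2,28); ℓ=8 even so k=7
k=0  a_k=14  p_k/q_k = 14/1
k=1  a_k=2  p_k/q_k = 29/2
…
k=3  a_k=1  p_k/q_k = 72/5
k=4  a_k=2  p_k/q_k = 187/13
…
k=6  a_k=1  p_k/q_k = 446/31
k=7  a_k=2  p_k/q_k = 1151/80
→ (1151, 80).  Check: 1151²=1324801, 207·80²=1324800, difference 1.
(1151+80√207)^2 = 2649601 + 184160√207
(1151+80√207)^3 = 6099380351 + 423936240√207
(1151+80√207)^4 = 14040770918401 + 975901040320√207
(1151+80√207)^5 = 32321848554778751 + 2246523770880400√207

1151 80
2649601 184160
6099380351 423936240
14040770918401 975901040320
32321848554778751 2246523770880400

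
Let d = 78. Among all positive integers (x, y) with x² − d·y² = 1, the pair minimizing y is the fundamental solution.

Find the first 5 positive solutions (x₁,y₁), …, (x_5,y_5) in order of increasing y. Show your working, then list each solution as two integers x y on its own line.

53 6
5617 636
595349 67410
63101377 7144824
6688150613 757283934

d=78: √d = [8; 1,4,1,16] (ℓ=4, even), read p_3/q_3
a_0=8:  p_0=8·1+0=8,  q_0=8·0+1=1
…
a_2=4:  p_2=4·9+8=44,  q_2=4·1+1=5
a_3=1:  p_3=1·44+9=53,  q_3=1·5+1=6
→ (53, 6).  Check: 53²=2809, 78·6²=2808, difference 1.
k=2:  x_2 = 53·53+78·6·6 = 5617,  y_2 = 53·6+6·53 = 636
k=3:  x_3 = 53·5617+78·6·636 = 595349,  y_3 = 53·636+6·5617 = 67410
k=4:  x_4 = 53·595349+78·6·67410 = 63101377,  y_4 = 53·67410+6·595349 = 7144824
k=5:  x_5 = 53·63101377+78·6·7144824 = 6688150613,  y_5 = 53·7144824+6·63101377 = 757283934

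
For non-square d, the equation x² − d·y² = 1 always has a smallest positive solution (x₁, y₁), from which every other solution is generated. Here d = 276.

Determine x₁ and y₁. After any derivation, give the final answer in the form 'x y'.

7775 468

[16; 1,1,1,1,2,2,2,1,1,1,1,32] for √276; ℓ=12 ⇒ convergent index 11
i=0: a=16 ⇒ p=16, q=1
…
i=2: a=1 ⇒ p=33, q=2
i=3: a=1 ⇒ p=50, q=3
i=4: a=1 ⇒ p=83, q=5
…
i=7: a=2 ⇒ p=1246, q=75
i=8: a=1 ⇒ p=1761, q=106
…
i=10: a=1 ⇒ p=4768, q=287
i=11: a=1 ⇒ p=7775, q=468
(x₁, y₁) = (7775, 468);  7775² − 276·468² = 1 ✓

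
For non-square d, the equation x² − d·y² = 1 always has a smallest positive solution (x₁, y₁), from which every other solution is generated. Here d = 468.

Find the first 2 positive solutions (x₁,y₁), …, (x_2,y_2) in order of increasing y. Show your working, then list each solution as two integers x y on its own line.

[21; 1,1,1,2,1,1,1,42] for √468; ℓ=8 ⇒ convergent index 7
k=0  a_k=21  p_k/q_k = 21/1
k=1  a_k=1  p_k/q_k = 22/1
k=2  a_k=1  p_k/q_k = 43/2
…
k=4  a_k=2  p_k/q_k = 173/8
k=5  a_k=1  p_k/q_k = 238/11
k=6  a_k=1  p_k/q_k = 411/19
k=7  a_k=1  p_k/q_k = 649/30
(x₁, y₁) = (649, 30);  649² − 468·30² = 1 ✓
(x_2, y_2) = (649·649 + 468·30·30, 649·30 + 30·649) = (842401, 38940)

649 30
842401 38940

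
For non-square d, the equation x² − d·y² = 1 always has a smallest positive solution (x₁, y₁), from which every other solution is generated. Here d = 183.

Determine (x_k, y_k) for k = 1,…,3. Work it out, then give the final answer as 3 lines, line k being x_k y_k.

487 36
474337 35064
462003751 34152300

√183 → a₀=13, period (1,1,8,1,1,26); ℓ=6 even so k=5
a_0=13:  p_0=13·1+0=13,  q_0=13·0+1=1
…
a_2=1:  p_2=1·14+13=27,  q_2=1·1+1=2
…
a_4=1:  p_4=1·230+27=257,  q_4=1·17+2=19
a_5=1:  p_5=1·257+230=487,  q_5=1·19+17=36
(x₁, y₁) = (487, 36);  487² − 183·36² = 1 ✓
n=2: (487,36)∘(487,36) = (487·487+183·36·36, 487·36+36·487) = (474337,35064)
n=3: (474337,35064)∘(487,36) = (487·474337+183·36·35064, 487·35064+36·474337) = (462003751,34152300)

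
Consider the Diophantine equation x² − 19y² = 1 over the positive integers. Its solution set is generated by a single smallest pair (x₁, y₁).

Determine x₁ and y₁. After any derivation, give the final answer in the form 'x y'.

d=19: √d = [4; 2,1,3,1,2,8] (ℓ=6, even), read p_5/q_5
i=0: a=4 ⇒ p=4, q=1
…
i=2: a=1 ⇒ p=13, q=3
i=3: a=3 ⇒ p=48, q=11
i=4: a=1 ⇒ p=61, q=14
i=5: a=2 ⇒ p=170, q=39
→ (170, 39).  Check: 170²=28900, 19·39²=28899, difference 1.

170 39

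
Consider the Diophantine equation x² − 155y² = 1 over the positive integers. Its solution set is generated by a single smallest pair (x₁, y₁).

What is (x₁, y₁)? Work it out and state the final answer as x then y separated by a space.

249 20

√155 = [12; 2,4,2,24, …], period ℓ=4 (even) → k=3
a_0=12:  p_0=12·1+0=12,  q_0=12·0+1=1
a_1=2:  p_1=2·12+1=25,  q_1=2·1+0=2
a_2=4:  p_2=4·25+12=112,  q_2=4·2+1=9
a_3=2:  p_3=2·112+25=249,  q_3=2·9+2=20
fundamental: x₁=249, y₁=20  (since 62001 − 155·400 = 1)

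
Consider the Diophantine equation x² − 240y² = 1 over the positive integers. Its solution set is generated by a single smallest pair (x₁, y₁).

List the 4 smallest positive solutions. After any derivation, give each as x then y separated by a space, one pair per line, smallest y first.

√240 → a₀=15, period (2,30); ℓ=2 even so k=1
k=0  a_k=15  p_k/q_k = 15/1
k=1  a_k=2  p_k/q_k = 31/2
fundamental: x₁=31, y₁=2  (since 961 − 240·4 = 1)
(31+2√240)^2 = 1921 + 124√240
(31+2√240)^3 = 119071 + 7686√240
(31+2√240)^4 = 7380481 + 476408√240

31 2
1921 124
119071 7686
7380481 476408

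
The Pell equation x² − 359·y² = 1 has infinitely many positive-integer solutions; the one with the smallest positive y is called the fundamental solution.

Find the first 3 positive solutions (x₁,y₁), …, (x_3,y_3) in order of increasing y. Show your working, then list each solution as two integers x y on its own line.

d=359: √d = [18; 1,17,1,36] (ℓ=4, even), read p_3/q_3
i=0: a=18 ⇒ p=18, q=1
…
i=2: a=17 ⇒ p=341, q=18
i=3: a=1 ⇒ p=360, q=19
→ (360, 19).  Check: 360²=129600, 359·19²=129599, difference 1.
(x_2, y_2) = (360·360 + 359·19·19, 360·19 + 19·360) = (259199, 13680)
(x_3, y_3) = (360·259199 + 359·19·13680, 360·13680 + 19·259199) = (186622920, 9849581)

360 19
259199 13680
186622920 9849581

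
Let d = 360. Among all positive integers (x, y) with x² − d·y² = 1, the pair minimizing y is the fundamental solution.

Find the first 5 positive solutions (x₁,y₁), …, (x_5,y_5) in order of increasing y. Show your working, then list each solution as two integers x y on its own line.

[18; 1,36] for √360; ℓ=2 ⇒ convergent index 1
a_0=18:  p_0=18·1+0=18,  q_0=18·0+1=1
a_1=1:  p_1=1·18+1=19,  q_1=1·1+0=1
→ (19, 1).  Check: 19²=361, 360·1²=360, difference 1.
(x_2, y_2) = (19·19 + 360·1·1, 19·1 + 1·19) = (721, 38)
(x_3, y_3) = (19·721 + 360·1·38, 19·38 + 1·721) = (27379, 1443)
(x_4, y_4) = (19·27379 + 360·1·1443, 19·1443 + 1·27379) = (1039681, 54796)
(x_5, y_5) = (19·1039681 + 360·1·54796, 19·54796 + 1·1039681) = (39480499, 2080805)

19 1
721 38
27379 1443
1039681 54796
39480499 2080805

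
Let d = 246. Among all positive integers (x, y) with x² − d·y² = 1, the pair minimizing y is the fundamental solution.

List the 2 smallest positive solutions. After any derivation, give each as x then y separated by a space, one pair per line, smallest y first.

√246 = [15; 1,2,5,1,14,1,5,2,1,30, …], period ℓ=10 (even) → k=9
a_0=15:  p_0=15·1+0=15,  q_0=15·0+1=1
a_1=1:  p_1=1·15+1=16,  q_1=1·1+0=1
a_2=2:  p_2=2·16+15=47,  q_2=2·1+1=3
a_3=5:  p_3=5·47+16=251,  q_3=5·3+1=16
…
a_5=14:  p_5=14·298+251=4423,  q_5=14·19+16=282
…
a_7=5:  p_7=5·4721+4423=28028,  q_7=5·301+282=1787
a_8=2:  p_8=2·28028+4721=60777,  q_8=2·1787+301=3875
a_9=1:  p_9=1·60777+28028=88805,  q_9=1·3875+1787=5662
→ (88805, 5662).  Check: 88805²=7886328025, 246·5662²=7886328024, difference 1.
(x_2, y_2) = (88805·88805 + 246·5662·5662, 88805·5662 + 5662·88805) = (15772656049, 1005627820)

88805 5662
15772656049 1005627820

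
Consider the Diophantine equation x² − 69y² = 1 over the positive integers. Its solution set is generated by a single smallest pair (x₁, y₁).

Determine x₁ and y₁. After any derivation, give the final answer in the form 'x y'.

√69 → a₀=8, period (3,3,1,4,1,3,3,16); ℓ=8 even so k=7
a_0=8:  p_0=8·1+0=8,  q_0=8·0+1=1
a_1=3:  p_1=3·8+1=25,  q_1=3·1+0=3
a_2=3:  p_2=3·25+8=83,  q_2=3·3+1=10
a_3=1:  p_3=1·83+25=108,  q_3=1·10+3=13
a_4=4:  p_4=4·108+83=515,  q_4=4·13+10=62
…
a_6=3:  p_6=3·623+515=2384,  q_6=3·75+62=287
a_7=3:  p_7=3·2384+623=7775,  q_7=3·287+75=936
(x₁, y₁) = (7775, 936);  7775² − 69·936² = 1 ✓

7775 936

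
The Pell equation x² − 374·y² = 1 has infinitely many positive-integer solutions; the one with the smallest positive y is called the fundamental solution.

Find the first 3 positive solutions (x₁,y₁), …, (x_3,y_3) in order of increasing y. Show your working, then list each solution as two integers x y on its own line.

d=374: √d = [19; 2,1,18,1,2,38] (ℓ=6, even), read p_5/q_5
i=0: a=19 ⇒ p=19, q=1
…
i=4: a=1 ⇒ p=1141, q=59
i=5: a=2 ⇒ p=3365, q=174
fundamental: x₁=3365, y₁=174  (since 11323225 − 374·30276 = 1)
k=2:  x_2 = 3365·3365+374·174·174 = 22646449,  y_2 = 3365·174+174·3365 = 1171020
k=3:  x_3 = 3365·22646449+374·174·1171020 = 152410598405,  y_3 = 3365·1171020+174·22646449 = 7880964426

3365 174
22646449 1171020
152410598405 7880964426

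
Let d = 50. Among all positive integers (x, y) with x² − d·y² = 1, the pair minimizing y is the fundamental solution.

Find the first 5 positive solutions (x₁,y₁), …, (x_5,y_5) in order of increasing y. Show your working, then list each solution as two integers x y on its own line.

√50 → a₀=7, period (14); ℓ=1 odd so k=1
a_0=7:  p_0=7·1+0=7,  q_0=7·0+1=1
a_1=14:  p_1=14·7+1=99,  q_1=14·1+0=14
→ (99, 14).  Check: 99²=9801, 50·14²=9800, difference 1.
(99+14√50)^2 = 19601 + 2772√50
(99+14√50)^3 = 3880899 + 548842√50
(99+14√50)^4 = 768398401 + 108667944√50
(99+14√50)^5 = 152139002499 + 21515704070√50

99 14
19601 2772
3880899 548842
768398401 108667944
152139002499 21515704070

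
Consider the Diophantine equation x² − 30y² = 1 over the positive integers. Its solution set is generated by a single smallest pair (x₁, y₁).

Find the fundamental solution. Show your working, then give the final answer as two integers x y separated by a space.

√30 → a₀=5, period (2,10); ℓ=2 even so k=1
i=0: a=5 ⇒ p=5, q=1
i=1: a=2 ⇒ p=11, q=2
(x₁, y₁) = (11, 2);  11² − 30·2² = 1 ✓

11 2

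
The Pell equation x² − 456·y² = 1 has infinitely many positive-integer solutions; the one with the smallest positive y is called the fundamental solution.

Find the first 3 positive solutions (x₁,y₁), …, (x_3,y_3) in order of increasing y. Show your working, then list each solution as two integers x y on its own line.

1025 48
2101249 98400
4307559425 201719952

[21; 2,1,4,1,2,42] for √456; ℓ=6 ⇒ convergent index 5
step 0: (21, 1)  from 21·(1,0) + (0,1)
step 1: (43, 2)  from 2·(21,1) + (1,0)
…
step 4: (363, 17)  from 1·(299,14) + (64,3)
step 5: (1025, 48)  from 2·(363,17) + (299,14)
fundamental: x₁=1025, y₁=48  (since 1050625 − 456·2304 = 1)
n=2: (1025,48)∘(1025,48) = (1025·1025+456·48·48, 1025·48+48·1025) = (2101249,98400)
n=3: (2101249,98400)∘(1025,48) = (1025·2101249+456·48·98400, 1025·98400+48·2101249) = (4307559425,201719952)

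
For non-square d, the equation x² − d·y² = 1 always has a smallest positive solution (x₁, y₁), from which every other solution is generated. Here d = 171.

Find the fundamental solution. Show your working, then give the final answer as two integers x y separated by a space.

170 13

√171 → a₀=13, period (13,26); ℓ=2 even so k=1
i=0: a=13 ⇒ p=13, q=1
i=1: a=13 ⇒ p=170, q=13
→ (170, 13).  Check: 170²=28900, 171·13²=28899, difference 1.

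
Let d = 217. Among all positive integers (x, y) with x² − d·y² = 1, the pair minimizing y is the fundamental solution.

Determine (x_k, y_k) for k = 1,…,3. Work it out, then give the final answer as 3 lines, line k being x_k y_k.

[14; 1,2,1,2,1,…,2,1,28] for √217; ℓ=16 ⇒ convergent index 15
k=0  a_k=14  p_k/q_k = 14/1
…
k=5  a_k=1  p_k/q_k = 221/15
k=6  a_k=1  p_k/q_k = 383/26
k=7  a_k=9  p_k/q_k = 3668/249
…
k=9  a_k=9  p_k/q_k = 139163/9447
…
k=11  a_k=1  p_k/q_k = 293381/19916
k=12  a_k=2  p_k/q_k = 740980/50301
…
k=14  a_k=2  p_k/q_k = 2809702/190735
k=15  a_k=1  p_k/q_k = 3844063/260952
fundamental: x₁=3844063, y₁=260952  (since 14776820347969 − 217·68095946304 = 1)
n=2: (3844063,260952)∘(3844063,260952) = (3844063·3844063+217·260952·260952, 3844063·260952+260952·3844063) = (29553640695937,2006231855952)
n=3: (29553640695937,2006231855952)∘(3844063,260952) = (3844063·29553640695937+217·260952·2006231855952, 3844063·2006231855952+260952·29553640695937) = (227212113429087499999,15424163293772565000)

3844063 260952
29553640695937 2006231855952
227212113429087499999 15424163293772565000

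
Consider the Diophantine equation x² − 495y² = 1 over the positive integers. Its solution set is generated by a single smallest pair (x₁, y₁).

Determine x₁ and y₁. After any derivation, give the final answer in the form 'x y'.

89 4

√495 → a₀=22, period (4,44); ℓ=2 even so k=1
step 0: (22, 1)  from 22·(1,0) + (0,1)
step 1: (89, 4)  from 4·(22,1) + (1,0)
fundamental: x₁=89, y₁=4  (since 7921 − 495·16 = 1)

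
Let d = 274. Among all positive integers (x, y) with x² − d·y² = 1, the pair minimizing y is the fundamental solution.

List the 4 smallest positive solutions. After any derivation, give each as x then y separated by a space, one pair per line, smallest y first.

3959299 239190
31352097142801 1894049455620
248264653730785753699 14998216231173381570
1965907990503261255572251201 118764845051735182903983240

√274 → a₀=16, period (1,1,4,4,1,1,32); ℓ=7 odd so k=13
a_0=16:  p_0=16·1+0=16,  q_0=16·0+1=1
…
a_2=1:  p_2=1·17+16=33,  q_2=1·1+1=2
…
a_4=4:  p_4=4·149+33=629,  q_4=4·9+2=38
a_5=1:  p_5=1·629+149=778,  q_5=1·38+9=47
…
a_10=4:  p_10=4·93011+47209=419253,  q_10=4·5619+2852=25328
…
a_12=1:  p_12=1·1770023+419253=2189276,  q_12=1·106931+25328=132259
a_13=1:  p_13=1·2189276+1770023=3959299,  q_13=1·132259+106931=239190
fundamental: x₁=3959299, y₁=239190  (since 15676048571401 − 274·57211856100 = 1)
k=2:  x_2 = 3959299·3959299+274·239190·239190 = 31352097142801,  y_2 = 3959299·239190+239190·3959299 = 1894049455620
k=3:  x_3 = 3959299·31352097142801+274·239190·1894049455620 = 248264653730785753699,  y_3 = 3959299·1894049455620+239190·31352097142801 = 14998216231173381570
k=4:  x_4 = 3959299·248264653730785753699+274·239190·14998216231173381570 = 1965907990503261255572251201,  y_4 = 3959299·14998216231173381570+239190·248264653730785753699 = 118764845051735182903983240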